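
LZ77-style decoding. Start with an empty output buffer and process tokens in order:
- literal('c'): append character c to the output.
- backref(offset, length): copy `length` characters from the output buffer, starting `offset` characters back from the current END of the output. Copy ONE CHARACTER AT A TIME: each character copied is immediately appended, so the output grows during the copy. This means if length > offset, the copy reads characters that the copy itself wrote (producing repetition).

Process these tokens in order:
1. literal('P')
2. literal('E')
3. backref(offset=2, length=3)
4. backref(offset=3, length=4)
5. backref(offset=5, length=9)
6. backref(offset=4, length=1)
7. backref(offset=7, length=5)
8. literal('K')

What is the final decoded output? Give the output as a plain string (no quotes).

Answer: PEPEPPEPPPPEPPPPEPPPPPPEK

Derivation:
Token 1: literal('P'). Output: "P"
Token 2: literal('E'). Output: "PE"
Token 3: backref(off=2, len=3) (overlapping!). Copied 'PEP' from pos 0. Output: "PEPEP"
Token 4: backref(off=3, len=4) (overlapping!). Copied 'PEPP' from pos 2. Output: "PEPEPPEPP"
Token 5: backref(off=5, len=9) (overlapping!). Copied 'PPEPPPPEP' from pos 4. Output: "PEPEPPEPPPPEPPPPEP"
Token 6: backref(off=4, len=1). Copied 'P' from pos 14. Output: "PEPEPPEPPPPEPPPPEPP"
Token 7: backref(off=7, len=5). Copied 'PPPPE' from pos 12. Output: "PEPEPPEPPPPEPPPPEPPPPPPE"
Token 8: literal('K'). Output: "PEPEPPEPPPPEPPPPEPPPPPPEK"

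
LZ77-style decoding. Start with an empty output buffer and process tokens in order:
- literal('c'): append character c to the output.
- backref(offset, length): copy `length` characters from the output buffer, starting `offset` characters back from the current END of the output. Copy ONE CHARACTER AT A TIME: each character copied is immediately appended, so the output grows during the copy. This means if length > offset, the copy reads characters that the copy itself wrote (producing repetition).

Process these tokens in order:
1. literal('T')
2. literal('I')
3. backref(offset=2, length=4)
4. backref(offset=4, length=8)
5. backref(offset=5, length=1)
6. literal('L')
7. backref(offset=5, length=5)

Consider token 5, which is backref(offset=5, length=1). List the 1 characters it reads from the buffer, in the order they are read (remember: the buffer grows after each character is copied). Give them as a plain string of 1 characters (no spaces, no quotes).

Token 1: literal('T'). Output: "T"
Token 2: literal('I'). Output: "TI"
Token 3: backref(off=2, len=4) (overlapping!). Copied 'TITI' from pos 0. Output: "TITITI"
Token 4: backref(off=4, len=8) (overlapping!). Copied 'TITITITI' from pos 2. Output: "TITITITITITITI"
Token 5: backref(off=5, len=1). Buffer before: "TITITITITITITI" (len 14)
  byte 1: read out[9]='I', append. Buffer now: "TITITITITITITII"

Answer: I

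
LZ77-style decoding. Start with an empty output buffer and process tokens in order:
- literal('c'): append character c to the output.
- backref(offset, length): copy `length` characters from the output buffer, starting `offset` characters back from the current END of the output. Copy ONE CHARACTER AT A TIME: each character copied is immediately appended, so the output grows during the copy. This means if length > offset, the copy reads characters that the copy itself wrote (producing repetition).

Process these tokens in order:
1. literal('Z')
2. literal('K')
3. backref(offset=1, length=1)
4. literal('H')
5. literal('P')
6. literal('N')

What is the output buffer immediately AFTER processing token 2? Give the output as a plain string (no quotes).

Token 1: literal('Z'). Output: "Z"
Token 2: literal('K'). Output: "ZK"

Answer: ZK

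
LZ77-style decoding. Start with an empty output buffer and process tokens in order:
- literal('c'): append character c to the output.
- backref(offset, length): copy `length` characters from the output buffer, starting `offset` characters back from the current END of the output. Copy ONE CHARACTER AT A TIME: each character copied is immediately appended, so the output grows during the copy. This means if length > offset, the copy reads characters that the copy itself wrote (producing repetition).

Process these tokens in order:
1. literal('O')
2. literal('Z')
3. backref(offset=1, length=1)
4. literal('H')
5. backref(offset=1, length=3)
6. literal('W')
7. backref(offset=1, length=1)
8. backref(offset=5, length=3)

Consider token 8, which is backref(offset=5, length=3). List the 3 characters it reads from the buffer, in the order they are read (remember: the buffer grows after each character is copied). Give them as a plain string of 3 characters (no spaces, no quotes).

Answer: HHH

Derivation:
Token 1: literal('O'). Output: "O"
Token 2: literal('Z'). Output: "OZ"
Token 3: backref(off=1, len=1). Copied 'Z' from pos 1. Output: "OZZ"
Token 4: literal('H'). Output: "OZZH"
Token 5: backref(off=1, len=3) (overlapping!). Copied 'HHH' from pos 3. Output: "OZZHHHH"
Token 6: literal('W'). Output: "OZZHHHHW"
Token 7: backref(off=1, len=1). Copied 'W' from pos 7. Output: "OZZHHHHWW"
Token 8: backref(off=5, len=3). Buffer before: "OZZHHHHWW" (len 9)
  byte 1: read out[4]='H', append. Buffer now: "OZZHHHHWWH"
  byte 2: read out[5]='H', append. Buffer now: "OZZHHHHWWHH"
  byte 3: read out[6]='H', append. Buffer now: "OZZHHHHWWHHH"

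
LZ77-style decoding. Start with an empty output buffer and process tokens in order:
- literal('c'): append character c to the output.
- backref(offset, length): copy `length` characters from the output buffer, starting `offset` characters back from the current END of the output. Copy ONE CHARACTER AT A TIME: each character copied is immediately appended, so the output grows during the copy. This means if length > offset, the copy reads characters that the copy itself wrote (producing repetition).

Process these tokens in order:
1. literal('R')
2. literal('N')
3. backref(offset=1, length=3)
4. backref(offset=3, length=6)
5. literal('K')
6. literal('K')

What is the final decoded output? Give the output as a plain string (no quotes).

Token 1: literal('R'). Output: "R"
Token 2: literal('N'). Output: "RN"
Token 3: backref(off=1, len=3) (overlapping!). Copied 'NNN' from pos 1. Output: "RNNNN"
Token 4: backref(off=3, len=6) (overlapping!). Copied 'NNNNNN' from pos 2. Output: "RNNNNNNNNNN"
Token 5: literal('K'). Output: "RNNNNNNNNNNK"
Token 6: literal('K'). Output: "RNNNNNNNNNNKK"

Answer: RNNNNNNNNNNKK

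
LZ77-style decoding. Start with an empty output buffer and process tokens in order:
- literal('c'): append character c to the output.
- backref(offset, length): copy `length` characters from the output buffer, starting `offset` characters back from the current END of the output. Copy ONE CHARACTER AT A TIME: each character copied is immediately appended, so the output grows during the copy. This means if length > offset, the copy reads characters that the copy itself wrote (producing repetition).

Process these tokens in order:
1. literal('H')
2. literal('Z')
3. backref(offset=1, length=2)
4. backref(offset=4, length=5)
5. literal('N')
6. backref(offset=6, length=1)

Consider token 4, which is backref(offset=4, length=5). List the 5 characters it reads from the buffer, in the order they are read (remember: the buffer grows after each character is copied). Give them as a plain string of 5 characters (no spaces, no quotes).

Answer: HZZZH

Derivation:
Token 1: literal('H'). Output: "H"
Token 2: literal('Z'). Output: "HZ"
Token 3: backref(off=1, len=2) (overlapping!). Copied 'ZZ' from pos 1. Output: "HZZZ"
Token 4: backref(off=4, len=5). Buffer before: "HZZZ" (len 4)
  byte 1: read out[0]='H', append. Buffer now: "HZZZH"
  byte 2: read out[1]='Z', append. Buffer now: "HZZZHZ"
  byte 3: read out[2]='Z', append. Buffer now: "HZZZHZZ"
  byte 4: read out[3]='Z', append. Buffer now: "HZZZHZZZ"
  byte 5: read out[4]='H', append. Buffer now: "HZZZHZZZH"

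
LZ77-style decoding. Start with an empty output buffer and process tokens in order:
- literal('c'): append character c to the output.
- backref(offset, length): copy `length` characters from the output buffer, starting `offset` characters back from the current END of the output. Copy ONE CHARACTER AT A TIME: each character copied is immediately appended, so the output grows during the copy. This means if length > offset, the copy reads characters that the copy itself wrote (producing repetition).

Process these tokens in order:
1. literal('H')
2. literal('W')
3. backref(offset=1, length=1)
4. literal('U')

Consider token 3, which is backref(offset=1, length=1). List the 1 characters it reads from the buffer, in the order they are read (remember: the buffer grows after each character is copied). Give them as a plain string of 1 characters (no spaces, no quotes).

Answer: W

Derivation:
Token 1: literal('H'). Output: "H"
Token 2: literal('W'). Output: "HW"
Token 3: backref(off=1, len=1). Buffer before: "HW" (len 2)
  byte 1: read out[1]='W', append. Buffer now: "HWW"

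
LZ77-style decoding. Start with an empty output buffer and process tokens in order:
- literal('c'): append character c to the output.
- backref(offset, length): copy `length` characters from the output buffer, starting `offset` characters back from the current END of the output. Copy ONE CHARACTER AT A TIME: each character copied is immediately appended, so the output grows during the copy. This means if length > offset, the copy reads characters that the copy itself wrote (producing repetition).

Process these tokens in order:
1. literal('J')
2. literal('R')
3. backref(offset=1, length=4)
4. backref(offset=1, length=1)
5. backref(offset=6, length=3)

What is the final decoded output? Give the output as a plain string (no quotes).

Token 1: literal('J'). Output: "J"
Token 2: literal('R'). Output: "JR"
Token 3: backref(off=1, len=4) (overlapping!). Copied 'RRRR' from pos 1. Output: "JRRRRR"
Token 4: backref(off=1, len=1). Copied 'R' from pos 5. Output: "JRRRRRR"
Token 5: backref(off=6, len=3). Copied 'RRR' from pos 1. Output: "JRRRRRRRRR"

Answer: JRRRRRRRRR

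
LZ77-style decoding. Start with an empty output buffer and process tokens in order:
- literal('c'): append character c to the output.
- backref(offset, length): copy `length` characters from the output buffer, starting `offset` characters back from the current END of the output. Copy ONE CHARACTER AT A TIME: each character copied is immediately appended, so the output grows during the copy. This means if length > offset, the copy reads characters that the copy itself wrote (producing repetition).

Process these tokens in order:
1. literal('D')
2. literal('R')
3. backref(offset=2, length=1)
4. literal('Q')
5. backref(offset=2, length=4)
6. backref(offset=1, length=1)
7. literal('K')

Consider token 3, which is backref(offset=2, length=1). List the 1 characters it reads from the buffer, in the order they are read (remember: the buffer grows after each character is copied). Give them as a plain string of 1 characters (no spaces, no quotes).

Answer: D

Derivation:
Token 1: literal('D'). Output: "D"
Token 2: literal('R'). Output: "DR"
Token 3: backref(off=2, len=1). Buffer before: "DR" (len 2)
  byte 1: read out[0]='D', append. Buffer now: "DRD"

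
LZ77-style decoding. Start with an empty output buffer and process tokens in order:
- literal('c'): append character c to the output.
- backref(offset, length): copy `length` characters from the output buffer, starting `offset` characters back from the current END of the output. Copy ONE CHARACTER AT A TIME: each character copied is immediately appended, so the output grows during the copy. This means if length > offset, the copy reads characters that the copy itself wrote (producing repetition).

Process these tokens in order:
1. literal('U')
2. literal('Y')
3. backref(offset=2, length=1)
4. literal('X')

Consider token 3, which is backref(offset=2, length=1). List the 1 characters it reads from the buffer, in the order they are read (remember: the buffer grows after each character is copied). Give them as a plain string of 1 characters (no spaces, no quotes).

Token 1: literal('U'). Output: "U"
Token 2: literal('Y'). Output: "UY"
Token 3: backref(off=2, len=1). Buffer before: "UY" (len 2)
  byte 1: read out[0]='U', append. Buffer now: "UYU"

Answer: U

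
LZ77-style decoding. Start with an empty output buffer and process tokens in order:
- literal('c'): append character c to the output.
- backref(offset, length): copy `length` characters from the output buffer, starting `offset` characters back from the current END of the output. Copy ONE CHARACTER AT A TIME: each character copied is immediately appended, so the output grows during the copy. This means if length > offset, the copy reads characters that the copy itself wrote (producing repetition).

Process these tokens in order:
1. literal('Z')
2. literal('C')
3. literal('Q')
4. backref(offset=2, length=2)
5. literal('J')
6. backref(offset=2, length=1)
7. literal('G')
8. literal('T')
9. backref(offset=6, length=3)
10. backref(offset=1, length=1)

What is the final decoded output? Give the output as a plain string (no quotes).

Token 1: literal('Z'). Output: "Z"
Token 2: literal('C'). Output: "ZC"
Token 3: literal('Q'). Output: "ZCQ"
Token 4: backref(off=2, len=2). Copied 'CQ' from pos 1. Output: "ZCQCQ"
Token 5: literal('J'). Output: "ZCQCQJ"
Token 6: backref(off=2, len=1). Copied 'Q' from pos 4. Output: "ZCQCQJQ"
Token 7: literal('G'). Output: "ZCQCQJQG"
Token 8: literal('T'). Output: "ZCQCQJQGT"
Token 9: backref(off=6, len=3). Copied 'CQJ' from pos 3. Output: "ZCQCQJQGTCQJ"
Token 10: backref(off=1, len=1). Copied 'J' from pos 11. Output: "ZCQCQJQGTCQJJ"

Answer: ZCQCQJQGTCQJJ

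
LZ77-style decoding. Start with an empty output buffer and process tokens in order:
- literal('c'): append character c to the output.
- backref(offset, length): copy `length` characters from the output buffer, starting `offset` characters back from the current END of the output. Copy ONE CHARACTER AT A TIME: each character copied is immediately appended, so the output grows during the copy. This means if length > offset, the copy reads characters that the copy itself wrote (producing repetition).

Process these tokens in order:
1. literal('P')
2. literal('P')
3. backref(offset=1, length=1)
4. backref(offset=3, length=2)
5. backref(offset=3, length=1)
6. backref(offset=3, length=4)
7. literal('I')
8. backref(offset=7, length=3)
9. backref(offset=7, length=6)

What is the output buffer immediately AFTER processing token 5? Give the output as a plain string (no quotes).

Token 1: literal('P'). Output: "P"
Token 2: literal('P'). Output: "PP"
Token 3: backref(off=1, len=1). Copied 'P' from pos 1. Output: "PPP"
Token 4: backref(off=3, len=2). Copied 'PP' from pos 0. Output: "PPPPP"
Token 5: backref(off=3, len=1). Copied 'P' from pos 2. Output: "PPPPPP"

Answer: PPPPPP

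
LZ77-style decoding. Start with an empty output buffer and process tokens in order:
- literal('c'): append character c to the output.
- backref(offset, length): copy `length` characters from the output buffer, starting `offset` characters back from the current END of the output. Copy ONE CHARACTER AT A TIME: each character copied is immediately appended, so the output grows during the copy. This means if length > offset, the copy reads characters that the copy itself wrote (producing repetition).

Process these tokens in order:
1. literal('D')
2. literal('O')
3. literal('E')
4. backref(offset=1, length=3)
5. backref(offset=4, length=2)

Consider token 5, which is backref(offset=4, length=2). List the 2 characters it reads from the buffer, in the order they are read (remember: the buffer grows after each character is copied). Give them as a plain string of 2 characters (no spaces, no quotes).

Answer: EE

Derivation:
Token 1: literal('D'). Output: "D"
Token 2: literal('O'). Output: "DO"
Token 3: literal('E'). Output: "DOE"
Token 4: backref(off=1, len=3) (overlapping!). Copied 'EEE' from pos 2. Output: "DOEEEE"
Token 5: backref(off=4, len=2). Buffer before: "DOEEEE" (len 6)
  byte 1: read out[2]='E', append. Buffer now: "DOEEEEE"
  byte 2: read out[3]='E', append. Buffer now: "DOEEEEEE"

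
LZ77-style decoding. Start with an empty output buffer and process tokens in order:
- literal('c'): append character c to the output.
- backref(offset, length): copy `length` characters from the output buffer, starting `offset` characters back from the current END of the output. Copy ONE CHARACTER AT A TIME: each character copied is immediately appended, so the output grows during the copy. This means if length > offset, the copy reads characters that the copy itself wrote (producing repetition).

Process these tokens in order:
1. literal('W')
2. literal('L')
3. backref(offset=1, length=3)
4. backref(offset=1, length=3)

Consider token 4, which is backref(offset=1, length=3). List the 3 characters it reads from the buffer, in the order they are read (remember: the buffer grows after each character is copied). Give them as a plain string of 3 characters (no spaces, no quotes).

Answer: LLL

Derivation:
Token 1: literal('W'). Output: "W"
Token 2: literal('L'). Output: "WL"
Token 3: backref(off=1, len=3) (overlapping!). Copied 'LLL' from pos 1. Output: "WLLLL"
Token 4: backref(off=1, len=3). Buffer before: "WLLLL" (len 5)
  byte 1: read out[4]='L', append. Buffer now: "WLLLLL"
  byte 2: read out[5]='L', append. Buffer now: "WLLLLLL"
  byte 3: read out[6]='L', append. Buffer now: "WLLLLLLL"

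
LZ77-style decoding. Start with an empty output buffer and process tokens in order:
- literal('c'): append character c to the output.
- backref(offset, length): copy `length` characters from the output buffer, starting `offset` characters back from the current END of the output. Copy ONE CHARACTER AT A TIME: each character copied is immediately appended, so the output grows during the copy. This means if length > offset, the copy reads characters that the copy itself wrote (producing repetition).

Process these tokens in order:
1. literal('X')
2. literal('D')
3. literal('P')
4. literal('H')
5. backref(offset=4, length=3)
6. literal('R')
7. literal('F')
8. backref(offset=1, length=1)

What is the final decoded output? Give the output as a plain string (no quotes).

Token 1: literal('X'). Output: "X"
Token 2: literal('D'). Output: "XD"
Token 3: literal('P'). Output: "XDP"
Token 4: literal('H'). Output: "XDPH"
Token 5: backref(off=4, len=3). Copied 'XDP' from pos 0. Output: "XDPHXDP"
Token 6: literal('R'). Output: "XDPHXDPR"
Token 7: literal('F'). Output: "XDPHXDPRF"
Token 8: backref(off=1, len=1). Copied 'F' from pos 8. Output: "XDPHXDPRFF"

Answer: XDPHXDPRFF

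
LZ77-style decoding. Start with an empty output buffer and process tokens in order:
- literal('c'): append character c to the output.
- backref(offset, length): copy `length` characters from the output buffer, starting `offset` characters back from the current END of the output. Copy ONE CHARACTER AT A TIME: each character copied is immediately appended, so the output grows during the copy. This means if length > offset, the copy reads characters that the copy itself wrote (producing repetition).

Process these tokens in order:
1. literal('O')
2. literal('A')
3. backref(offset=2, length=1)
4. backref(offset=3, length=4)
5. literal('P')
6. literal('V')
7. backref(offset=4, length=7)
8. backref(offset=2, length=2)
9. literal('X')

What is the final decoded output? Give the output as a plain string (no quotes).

Answer: OAOOAOOPVOOPVOOPOPX

Derivation:
Token 1: literal('O'). Output: "O"
Token 2: literal('A'). Output: "OA"
Token 3: backref(off=2, len=1). Copied 'O' from pos 0. Output: "OAO"
Token 4: backref(off=3, len=4) (overlapping!). Copied 'OAOO' from pos 0. Output: "OAOOAOO"
Token 5: literal('P'). Output: "OAOOAOOP"
Token 6: literal('V'). Output: "OAOOAOOPV"
Token 7: backref(off=4, len=7) (overlapping!). Copied 'OOPVOOP' from pos 5. Output: "OAOOAOOPVOOPVOOP"
Token 8: backref(off=2, len=2). Copied 'OP' from pos 14. Output: "OAOOAOOPVOOPVOOPOP"
Token 9: literal('X'). Output: "OAOOAOOPVOOPVOOPOPX"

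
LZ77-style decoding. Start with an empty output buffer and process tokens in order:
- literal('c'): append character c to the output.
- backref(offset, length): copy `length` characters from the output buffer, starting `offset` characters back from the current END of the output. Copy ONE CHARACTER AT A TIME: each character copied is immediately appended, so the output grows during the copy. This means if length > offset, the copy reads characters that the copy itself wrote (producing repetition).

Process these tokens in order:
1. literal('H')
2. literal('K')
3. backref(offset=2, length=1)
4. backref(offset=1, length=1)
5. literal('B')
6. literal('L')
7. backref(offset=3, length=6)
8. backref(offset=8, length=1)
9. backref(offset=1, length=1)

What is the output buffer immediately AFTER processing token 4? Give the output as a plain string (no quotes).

Answer: HKHH

Derivation:
Token 1: literal('H'). Output: "H"
Token 2: literal('K'). Output: "HK"
Token 3: backref(off=2, len=1). Copied 'H' from pos 0. Output: "HKH"
Token 4: backref(off=1, len=1). Copied 'H' from pos 2. Output: "HKHH"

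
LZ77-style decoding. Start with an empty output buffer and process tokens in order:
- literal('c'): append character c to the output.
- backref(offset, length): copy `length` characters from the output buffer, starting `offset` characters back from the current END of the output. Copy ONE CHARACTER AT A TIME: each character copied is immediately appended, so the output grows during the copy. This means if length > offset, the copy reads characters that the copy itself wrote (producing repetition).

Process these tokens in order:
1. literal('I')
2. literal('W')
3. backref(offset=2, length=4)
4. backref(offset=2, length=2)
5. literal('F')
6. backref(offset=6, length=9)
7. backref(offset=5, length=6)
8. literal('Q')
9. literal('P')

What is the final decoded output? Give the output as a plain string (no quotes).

Token 1: literal('I'). Output: "I"
Token 2: literal('W'). Output: "IW"
Token 3: backref(off=2, len=4) (overlapping!). Copied 'IWIW' from pos 0. Output: "IWIWIW"
Token 4: backref(off=2, len=2). Copied 'IW' from pos 4. Output: "IWIWIWIW"
Token 5: literal('F'). Output: "IWIWIWIWF"
Token 6: backref(off=6, len=9) (overlapping!). Copied 'WIWIWFWIW' from pos 3. Output: "IWIWIWIWFWIWIWFWIW"
Token 7: backref(off=5, len=6) (overlapping!). Copied 'WFWIWW' from pos 13. Output: "IWIWIWIWFWIWIWFWIWWFWIWW"
Token 8: literal('Q'). Output: "IWIWIWIWFWIWIWFWIWWFWIWWQ"
Token 9: literal('P'). Output: "IWIWIWIWFWIWIWFWIWWFWIWWQP"

Answer: IWIWIWIWFWIWIWFWIWWFWIWWQP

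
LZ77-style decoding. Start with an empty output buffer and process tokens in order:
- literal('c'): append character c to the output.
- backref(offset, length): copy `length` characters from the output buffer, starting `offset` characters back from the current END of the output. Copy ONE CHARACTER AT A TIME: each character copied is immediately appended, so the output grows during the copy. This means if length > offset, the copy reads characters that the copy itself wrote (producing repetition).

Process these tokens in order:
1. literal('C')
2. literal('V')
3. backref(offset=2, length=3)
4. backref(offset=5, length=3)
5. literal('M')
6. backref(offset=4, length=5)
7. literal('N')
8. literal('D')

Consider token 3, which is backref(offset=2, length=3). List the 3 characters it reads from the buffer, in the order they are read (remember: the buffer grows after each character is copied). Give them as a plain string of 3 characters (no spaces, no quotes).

Token 1: literal('C'). Output: "C"
Token 2: literal('V'). Output: "CV"
Token 3: backref(off=2, len=3). Buffer before: "CV" (len 2)
  byte 1: read out[0]='C', append. Buffer now: "CVC"
  byte 2: read out[1]='V', append. Buffer now: "CVCV"
  byte 3: read out[2]='C', append. Buffer now: "CVCVC"

Answer: CVC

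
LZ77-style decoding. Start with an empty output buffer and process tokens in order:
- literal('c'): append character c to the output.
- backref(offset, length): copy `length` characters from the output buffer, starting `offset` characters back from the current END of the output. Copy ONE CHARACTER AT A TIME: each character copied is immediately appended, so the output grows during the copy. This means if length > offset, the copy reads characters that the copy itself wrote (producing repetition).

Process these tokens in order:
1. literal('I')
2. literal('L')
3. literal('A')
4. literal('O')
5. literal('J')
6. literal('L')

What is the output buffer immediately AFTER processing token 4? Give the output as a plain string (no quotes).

Answer: ILAO

Derivation:
Token 1: literal('I'). Output: "I"
Token 2: literal('L'). Output: "IL"
Token 3: literal('A'). Output: "ILA"
Token 4: literal('O'). Output: "ILAO"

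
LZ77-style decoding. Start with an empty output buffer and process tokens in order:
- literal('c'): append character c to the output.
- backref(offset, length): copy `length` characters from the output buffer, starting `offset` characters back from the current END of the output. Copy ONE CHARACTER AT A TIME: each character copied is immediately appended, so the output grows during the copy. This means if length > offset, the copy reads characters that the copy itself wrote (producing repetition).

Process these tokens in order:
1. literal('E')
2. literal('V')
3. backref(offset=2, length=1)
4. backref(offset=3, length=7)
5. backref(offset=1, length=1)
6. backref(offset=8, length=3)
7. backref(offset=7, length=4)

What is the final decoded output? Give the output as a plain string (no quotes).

Token 1: literal('E'). Output: "E"
Token 2: literal('V'). Output: "EV"
Token 3: backref(off=2, len=1). Copied 'E' from pos 0. Output: "EVE"
Token 4: backref(off=3, len=7) (overlapping!). Copied 'EVEEVEE' from pos 0. Output: "EVEEVEEVEE"
Token 5: backref(off=1, len=1). Copied 'E' from pos 9. Output: "EVEEVEEVEEE"
Token 6: backref(off=8, len=3). Copied 'EVE' from pos 3. Output: "EVEEVEEVEEEEVE"
Token 7: backref(off=7, len=4). Copied 'VEEE' from pos 7. Output: "EVEEVEEVEEEEVEVEEE"

Answer: EVEEVEEVEEEEVEVEEE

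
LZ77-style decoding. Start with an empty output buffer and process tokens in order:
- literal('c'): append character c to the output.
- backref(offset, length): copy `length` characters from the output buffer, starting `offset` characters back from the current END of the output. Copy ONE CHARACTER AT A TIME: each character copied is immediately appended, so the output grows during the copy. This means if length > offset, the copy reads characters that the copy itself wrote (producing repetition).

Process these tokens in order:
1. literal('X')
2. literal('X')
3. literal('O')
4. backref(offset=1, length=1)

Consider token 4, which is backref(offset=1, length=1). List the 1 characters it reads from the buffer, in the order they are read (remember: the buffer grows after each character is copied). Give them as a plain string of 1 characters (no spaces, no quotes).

Answer: O

Derivation:
Token 1: literal('X'). Output: "X"
Token 2: literal('X'). Output: "XX"
Token 3: literal('O'). Output: "XXO"
Token 4: backref(off=1, len=1). Buffer before: "XXO" (len 3)
  byte 1: read out[2]='O', append. Buffer now: "XXOO"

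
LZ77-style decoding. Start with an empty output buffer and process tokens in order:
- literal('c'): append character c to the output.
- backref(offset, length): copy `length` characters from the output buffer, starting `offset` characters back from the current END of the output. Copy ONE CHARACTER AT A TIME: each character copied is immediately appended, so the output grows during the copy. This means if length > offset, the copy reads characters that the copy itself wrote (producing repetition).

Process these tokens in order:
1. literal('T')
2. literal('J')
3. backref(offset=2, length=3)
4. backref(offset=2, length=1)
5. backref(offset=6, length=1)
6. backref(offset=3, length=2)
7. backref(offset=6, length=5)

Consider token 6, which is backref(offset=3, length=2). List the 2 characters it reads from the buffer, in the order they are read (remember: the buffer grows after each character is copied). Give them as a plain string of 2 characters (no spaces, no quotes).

Answer: TJ

Derivation:
Token 1: literal('T'). Output: "T"
Token 2: literal('J'). Output: "TJ"
Token 3: backref(off=2, len=3) (overlapping!). Copied 'TJT' from pos 0. Output: "TJTJT"
Token 4: backref(off=2, len=1). Copied 'J' from pos 3. Output: "TJTJTJ"
Token 5: backref(off=6, len=1). Copied 'T' from pos 0. Output: "TJTJTJT"
Token 6: backref(off=3, len=2). Buffer before: "TJTJTJT" (len 7)
  byte 1: read out[4]='T', append. Buffer now: "TJTJTJTT"
  byte 2: read out[5]='J', append. Buffer now: "TJTJTJTTJ"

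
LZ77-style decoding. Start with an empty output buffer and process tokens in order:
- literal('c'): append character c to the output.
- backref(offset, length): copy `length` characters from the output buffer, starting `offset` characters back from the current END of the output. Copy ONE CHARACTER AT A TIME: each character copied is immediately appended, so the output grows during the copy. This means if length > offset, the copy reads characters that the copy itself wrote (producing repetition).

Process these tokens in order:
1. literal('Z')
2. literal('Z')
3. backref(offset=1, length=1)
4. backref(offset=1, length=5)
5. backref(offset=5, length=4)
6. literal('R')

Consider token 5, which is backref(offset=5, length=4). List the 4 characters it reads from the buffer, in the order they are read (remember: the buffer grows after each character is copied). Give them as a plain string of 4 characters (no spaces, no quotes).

Token 1: literal('Z'). Output: "Z"
Token 2: literal('Z'). Output: "ZZ"
Token 3: backref(off=1, len=1). Copied 'Z' from pos 1. Output: "ZZZ"
Token 4: backref(off=1, len=5) (overlapping!). Copied 'ZZZZZ' from pos 2. Output: "ZZZZZZZZ"
Token 5: backref(off=5, len=4). Buffer before: "ZZZZZZZZ" (len 8)
  byte 1: read out[3]='Z', append. Buffer now: "ZZZZZZZZZ"
  byte 2: read out[4]='Z', append. Buffer now: "ZZZZZZZZZZ"
  byte 3: read out[5]='Z', append. Buffer now: "ZZZZZZZZZZZ"
  byte 4: read out[6]='Z', append. Buffer now: "ZZZZZZZZZZZZ"

Answer: ZZZZ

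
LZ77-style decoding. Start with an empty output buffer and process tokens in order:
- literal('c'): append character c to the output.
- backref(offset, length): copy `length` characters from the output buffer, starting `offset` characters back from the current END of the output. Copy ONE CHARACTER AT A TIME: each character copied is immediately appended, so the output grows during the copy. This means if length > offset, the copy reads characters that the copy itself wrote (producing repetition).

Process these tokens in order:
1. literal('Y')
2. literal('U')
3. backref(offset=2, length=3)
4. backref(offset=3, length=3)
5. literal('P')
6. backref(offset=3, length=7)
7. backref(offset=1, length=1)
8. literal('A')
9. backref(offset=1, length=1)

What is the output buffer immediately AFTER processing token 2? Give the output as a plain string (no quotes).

Token 1: literal('Y'). Output: "Y"
Token 2: literal('U'). Output: "YU"

Answer: YU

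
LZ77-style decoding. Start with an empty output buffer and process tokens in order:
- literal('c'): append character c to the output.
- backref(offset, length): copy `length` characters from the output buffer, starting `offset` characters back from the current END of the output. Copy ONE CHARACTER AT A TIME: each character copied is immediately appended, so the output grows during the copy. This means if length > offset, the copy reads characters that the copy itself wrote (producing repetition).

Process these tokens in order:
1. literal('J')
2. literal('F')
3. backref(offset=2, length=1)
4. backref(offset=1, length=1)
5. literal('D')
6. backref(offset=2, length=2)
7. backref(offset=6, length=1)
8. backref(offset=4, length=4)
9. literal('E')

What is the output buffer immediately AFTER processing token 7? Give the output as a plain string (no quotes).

Answer: JFJJDJDF

Derivation:
Token 1: literal('J'). Output: "J"
Token 2: literal('F'). Output: "JF"
Token 3: backref(off=2, len=1). Copied 'J' from pos 0. Output: "JFJ"
Token 4: backref(off=1, len=1). Copied 'J' from pos 2. Output: "JFJJ"
Token 5: literal('D'). Output: "JFJJD"
Token 6: backref(off=2, len=2). Copied 'JD' from pos 3. Output: "JFJJDJD"
Token 7: backref(off=6, len=1). Copied 'F' from pos 1. Output: "JFJJDJDF"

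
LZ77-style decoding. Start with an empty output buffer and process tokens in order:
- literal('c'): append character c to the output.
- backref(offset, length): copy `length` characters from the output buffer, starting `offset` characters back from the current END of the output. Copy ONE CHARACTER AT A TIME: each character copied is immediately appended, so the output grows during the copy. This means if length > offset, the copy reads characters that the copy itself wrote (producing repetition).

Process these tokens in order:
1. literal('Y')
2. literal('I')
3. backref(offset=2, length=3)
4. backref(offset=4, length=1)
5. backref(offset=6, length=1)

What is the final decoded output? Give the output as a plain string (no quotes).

Token 1: literal('Y'). Output: "Y"
Token 2: literal('I'). Output: "YI"
Token 3: backref(off=2, len=3) (overlapping!). Copied 'YIY' from pos 0. Output: "YIYIY"
Token 4: backref(off=4, len=1). Copied 'I' from pos 1. Output: "YIYIYI"
Token 5: backref(off=6, len=1). Copied 'Y' from pos 0. Output: "YIYIYIY"

Answer: YIYIYIY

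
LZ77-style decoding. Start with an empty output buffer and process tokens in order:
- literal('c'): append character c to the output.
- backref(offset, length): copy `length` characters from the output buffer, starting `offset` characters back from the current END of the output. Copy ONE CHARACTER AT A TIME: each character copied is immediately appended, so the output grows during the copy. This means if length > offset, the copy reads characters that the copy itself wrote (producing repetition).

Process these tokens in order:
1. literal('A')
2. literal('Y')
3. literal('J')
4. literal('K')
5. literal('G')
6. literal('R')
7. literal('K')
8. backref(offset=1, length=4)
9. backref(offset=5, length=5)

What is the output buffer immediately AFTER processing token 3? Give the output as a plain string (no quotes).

Answer: AYJ

Derivation:
Token 1: literal('A'). Output: "A"
Token 2: literal('Y'). Output: "AY"
Token 3: literal('J'). Output: "AYJ"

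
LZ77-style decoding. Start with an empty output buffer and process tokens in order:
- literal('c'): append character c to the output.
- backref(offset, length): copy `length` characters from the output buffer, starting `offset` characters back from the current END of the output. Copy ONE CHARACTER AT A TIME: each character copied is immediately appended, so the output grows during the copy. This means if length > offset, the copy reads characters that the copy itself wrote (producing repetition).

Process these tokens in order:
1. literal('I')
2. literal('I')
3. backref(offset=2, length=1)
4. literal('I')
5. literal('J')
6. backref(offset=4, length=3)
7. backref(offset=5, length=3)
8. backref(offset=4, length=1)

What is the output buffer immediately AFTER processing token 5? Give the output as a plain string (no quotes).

Answer: IIIIJ

Derivation:
Token 1: literal('I'). Output: "I"
Token 2: literal('I'). Output: "II"
Token 3: backref(off=2, len=1). Copied 'I' from pos 0. Output: "III"
Token 4: literal('I'). Output: "IIII"
Token 5: literal('J'). Output: "IIIIJ"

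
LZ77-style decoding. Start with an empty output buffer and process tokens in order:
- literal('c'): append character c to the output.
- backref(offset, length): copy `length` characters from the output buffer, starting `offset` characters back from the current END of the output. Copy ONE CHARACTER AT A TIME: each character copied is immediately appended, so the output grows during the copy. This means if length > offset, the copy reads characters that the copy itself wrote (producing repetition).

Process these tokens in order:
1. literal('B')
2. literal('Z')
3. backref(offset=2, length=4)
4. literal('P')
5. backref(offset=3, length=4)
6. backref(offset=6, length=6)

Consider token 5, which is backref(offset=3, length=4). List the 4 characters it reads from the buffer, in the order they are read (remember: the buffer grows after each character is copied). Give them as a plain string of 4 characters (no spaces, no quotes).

Answer: BZPB

Derivation:
Token 1: literal('B'). Output: "B"
Token 2: literal('Z'). Output: "BZ"
Token 3: backref(off=2, len=4) (overlapping!). Copied 'BZBZ' from pos 0. Output: "BZBZBZ"
Token 4: literal('P'). Output: "BZBZBZP"
Token 5: backref(off=3, len=4). Buffer before: "BZBZBZP" (len 7)
  byte 1: read out[4]='B', append. Buffer now: "BZBZBZPB"
  byte 2: read out[5]='Z', append. Buffer now: "BZBZBZPBZ"
  byte 3: read out[6]='P', append. Buffer now: "BZBZBZPBZP"
  byte 4: read out[7]='B', append. Buffer now: "BZBZBZPBZPB"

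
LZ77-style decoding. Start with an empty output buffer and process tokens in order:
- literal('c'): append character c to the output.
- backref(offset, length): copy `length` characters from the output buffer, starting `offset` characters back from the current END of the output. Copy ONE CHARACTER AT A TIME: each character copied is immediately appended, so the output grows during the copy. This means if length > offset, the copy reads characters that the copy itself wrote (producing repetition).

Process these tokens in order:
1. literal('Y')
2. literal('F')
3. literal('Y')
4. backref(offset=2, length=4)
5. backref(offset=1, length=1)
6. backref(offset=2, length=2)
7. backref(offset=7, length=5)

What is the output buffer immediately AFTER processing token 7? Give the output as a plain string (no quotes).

Answer: YFYFYFYYYYFYFYY

Derivation:
Token 1: literal('Y'). Output: "Y"
Token 2: literal('F'). Output: "YF"
Token 3: literal('Y'). Output: "YFY"
Token 4: backref(off=2, len=4) (overlapping!). Copied 'FYFY' from pos 1. Output: "YFYFYFY"
Token 5: backref(off=1, len=1). Copied 'Y' from pos 6. Output: "YFYFYFYY"
Token 6: backref(off=2, len=2). Copied 'YY' from pos 6. Output: "YFYFYFYYYY"
Token 7: backref(off=7, len=5). Copied 'FYFYY' from pos 3. Output: "YFYFYFYYYYFYFYY"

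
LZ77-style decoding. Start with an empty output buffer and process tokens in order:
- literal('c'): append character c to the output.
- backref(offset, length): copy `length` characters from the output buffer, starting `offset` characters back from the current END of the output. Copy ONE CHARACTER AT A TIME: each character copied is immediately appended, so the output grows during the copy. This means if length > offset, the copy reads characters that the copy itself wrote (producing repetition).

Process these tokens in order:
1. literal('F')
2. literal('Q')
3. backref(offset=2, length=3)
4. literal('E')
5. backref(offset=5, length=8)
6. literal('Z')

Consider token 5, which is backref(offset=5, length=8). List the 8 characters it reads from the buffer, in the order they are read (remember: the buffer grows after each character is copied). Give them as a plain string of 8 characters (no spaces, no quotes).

Answer: QFQFEQFQ

Derivation:
Token 1: literal('F'). Output: "F"
Token 2: literal('Q'). Output: "FQ"
Token 3: backref(off=2, len=3) (overlapping!). Copied 'FQF' from pos 0. Output: "FQFQF"
Token 4: literal('E'). Output: "FQFQFE"
Token 5: backref(off=5, len=8). Buffer before: "FQFQFE" (len 6)
  byte 1: read out[1]='Q', append. Buffer now: "FQFQFEQ"
  byte 2: read out[2]='F', append. Buffer now: "FQFQFEQF"
  byte 3: read out[3]='Q', append. Buffer now: "FQFQFEQFQ"
  byte 4: read out[4]='F', append. Buffer now: "FQFQFEQFQF"
  byte 5: read out[5]='E', append. Buffer now: "FQFQFEQFQFE"
  byte 6: read out[6]='Q', append. Buffer now: "FQFQFEQFQFEQ"
  byte 7: read out[7]='F', append. Buffer now: "FQFQFEQFQFEQF"
  byte 8: read out[8]='Q', append. Buffer now: "FQFQFEQFQFEQFQ"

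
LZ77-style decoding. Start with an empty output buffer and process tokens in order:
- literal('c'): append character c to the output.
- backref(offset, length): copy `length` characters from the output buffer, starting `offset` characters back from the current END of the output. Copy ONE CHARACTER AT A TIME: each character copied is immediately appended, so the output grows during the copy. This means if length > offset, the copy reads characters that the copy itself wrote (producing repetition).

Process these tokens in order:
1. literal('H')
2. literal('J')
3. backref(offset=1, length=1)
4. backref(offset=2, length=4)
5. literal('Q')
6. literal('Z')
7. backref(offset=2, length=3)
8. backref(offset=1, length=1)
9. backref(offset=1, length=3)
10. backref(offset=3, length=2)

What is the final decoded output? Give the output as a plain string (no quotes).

Answer: HJJJJJJQZQZQQQQQQQ

Derivation:
Token 1: literal('H'). Output: "H"
Token 2: literal('J'). Output: "HJ"
Token 3: backref(off=1, len=1). Copied 'J' from pos 1. Output: "HJJ"
Token 4: backref(off=2, len=4) (overlapping!). Copied 'JJJJ' from pos 1. Output: "HJJJJJJ"
Token 5: literal('Q'). Output: "HJJJJJJQ"
Token 6: literal('Z'). Output: "HJJJJJJQZ"
Token 7: backref(off=2, len=3) (overlapping!). Copied 'QZQ' from pos 7. Output: "HJJJJJJQZQZQ"
Token 8: backref(off=1, len=1). Copied 'Q' from pos 11. Output: "HJJJJJJQZQZQQ"
Token 9: backref(off=1, len=3) (overlapping!). Copied 'QQQ' from pos 12. Output: "HJJJJJJQZQZQQQQQ"
Token 10: backref(off=3, len=2). Copied 'QQ' from pos 13. Output: "HJJJJJJQZQZQQQQQQQ"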